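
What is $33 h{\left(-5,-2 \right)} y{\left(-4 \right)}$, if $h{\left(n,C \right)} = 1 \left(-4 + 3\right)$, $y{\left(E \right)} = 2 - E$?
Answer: $-198$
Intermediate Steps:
$h{\left(n,C \right)} = -1$ ($h{\left(n,C \right)} = 1 \left(-1\right) = -1$)
$33 h{\left(-5,-2 \right)} y{\left(-4 \right)} = 33 \left(-1\right) \left(2 - -4\right) = - 33 \left(2 + 4\right) = \left(-33\right) 6 = -198$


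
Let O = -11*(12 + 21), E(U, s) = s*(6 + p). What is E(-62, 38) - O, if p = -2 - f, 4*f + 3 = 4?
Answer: 1011/2 ≈ 505.50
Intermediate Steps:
f = ¼ (f = -¾ + (¼)*4 = -¾ + 1 = ¼ ≈ 0.25000)
p = -9/4 (p = -2 - 1*¼ = -2 - ¼ = -9/4 ≈ -2.2500)
E(U, s) = 15*s/4 (E(U, s) = s*(6 - 9/4) = s*(15/4) = 15*s/4)
O = -363 (O = -11*33 = -363)
E(-62, 38) - O = (15/4)*38 - 1*(-363) = 285/2 + 363 = 1011/2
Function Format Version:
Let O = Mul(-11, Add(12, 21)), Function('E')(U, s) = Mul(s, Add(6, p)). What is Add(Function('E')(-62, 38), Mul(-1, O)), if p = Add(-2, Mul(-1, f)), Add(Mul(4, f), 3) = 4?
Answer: Rational(1011, 2) ≈ 505.50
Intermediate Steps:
f = Rational(1, 4) (f = Add(Rational(-3, 4), Mul(Rational(1, 4), 4)) = Add(Rational(-3, 4), 1) = Rational(1, 4) ≈ 0.25000)
p = Rational(-9, 4) (p = Add(-2, Mul(-1, Rational(1, 4))) = Add(-2, Rational(-1, 4)) = Rational(-9, 4) ≈ -2.2500)
Function('E')(U, s) = Mul(Rational(15, 4), s) (Function('E')(U, s) = Mul(s, Add(6, Rational(-9, 4))) = Mul(s, Rational(15, 4)) = Mul(Rational(15, 4), s))
O = -363 (O = Mul(-11, 33) = -363)
Add(Function('E')(-62, 38), Mul(-1, O)) = Add(Mul(Rational(15, 4), 38), Mul(-1, -363)) = Add(Rational(285, 2), 363) = Rational(1011, 2)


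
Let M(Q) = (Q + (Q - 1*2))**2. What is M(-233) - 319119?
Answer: -100095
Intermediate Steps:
M(Q) = (-2 + 2*Q)**2 (M(Q) = (Q + (Q - 2))**2 = (Q + (-2 + Q))**2 = (-2 + 2*Q)**2)
M(-233) - 319119 = 4*(-1 - 233)**2 - 319119 = 4*(-234)**2 - 319119 = 4*54756 - 319119 = 219024 - 319119 = -100095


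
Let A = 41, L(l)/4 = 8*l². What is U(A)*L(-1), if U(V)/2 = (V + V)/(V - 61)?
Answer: -1312/5 ≈ -262.40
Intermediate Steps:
L(l) = 32*l² (L(l) = 4*(8*l²) = 32*l²)
U(V) = 4*V/(-61 + V) (U(V) = 2*((V + V)/(V - 61)) = 2*((2*V)/(-61 + V)) = 2*(2*V/(-61 + V)) = 4*V/(-61 + V))
U(A)*L(-1) = (4*41/(-61 + 41))*(32*(-1)²) = (4*41/(-20))*(32*1) = (4*41*(-1/20))*32 = -41/5*32 = -1312/5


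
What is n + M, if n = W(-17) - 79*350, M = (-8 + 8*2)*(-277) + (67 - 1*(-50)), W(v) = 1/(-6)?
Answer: -178495/6 ≈ -29749.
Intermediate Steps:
W(v) = -⅙
M = -2099 (M = (-8 + 16)*(-277) + (67 + 50) = 8*(-277) + 117 = -2216 + 117 = -2099)
n = -165901/6 (n = -⅙ - 79*350 = -⅙ - 27650 = -165901/6 ≈ -27650.)
n + M = -165901/6 - 2099 = -178495/6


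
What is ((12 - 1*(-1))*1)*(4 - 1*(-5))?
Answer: 117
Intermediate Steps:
((12 - 1*(-1))*1)*(4 - 1*(-5)) = ((12 + 1)*1)*(4 + 5) = (13*1)*9 = 13*9 = 117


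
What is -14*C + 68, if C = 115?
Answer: -1542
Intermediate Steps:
-14*C + 68 = -14*115 + 68 = -1610 + 68 = -1542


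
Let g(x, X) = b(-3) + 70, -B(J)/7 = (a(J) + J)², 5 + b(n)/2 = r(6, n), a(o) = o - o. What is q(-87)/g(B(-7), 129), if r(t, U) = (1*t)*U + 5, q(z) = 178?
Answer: 89/17 ≈ 5.2353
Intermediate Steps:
a(o) = 0
r(t, U) = 5 + U*t (r(t, U) = t*U + 5 = U*t + 5 = 5 + U*t)
b(n) = 12*n (b(n) = -10 + 2*(5 + n*6) = -10 + 2*(5 + 6*n) = -10 + (10 + 12*n) = 12*n)
B(J) = -7*J² (B(J) = -7*(0 + J)² = -7*J²)
g(x, X) = 34 (g(x, X) = 12*(-3) + 70 = -36 + 70 = 34)
q(-87)/g(B(-7), 129) = 178/34 = 178*(1/34) = 89/17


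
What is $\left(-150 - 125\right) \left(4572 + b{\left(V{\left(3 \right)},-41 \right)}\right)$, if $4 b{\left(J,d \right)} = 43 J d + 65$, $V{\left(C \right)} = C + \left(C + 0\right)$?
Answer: $- \frac{2138125}{4} \approx -5.3453 \cdot 10^{5}$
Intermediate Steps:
$V{\left(C \right)} = 2 C$ ($V{\left(C \right)} = C + C = 2 C$)
$b{\left(J,d \right)} = \frac{65}{4} + \frac{43 J d}{4}$ ($b{\left(J,d \right)} = \frac{43 J d + 65}{4} = \frac{65 + 43 J d}{4} = \frac{65}{4} + \frac{43 J d}{4}$)
$\left(-150 - 125\right) \left(4572 + b{\left(V{\left(3 \right)},-41 \right)}\right) = \left(-150 - 125\right) \left(4572 + \left(\frac{65}{4} + \frac{43}{4} \cdot 2 \cdot 3 \left(-41\right)\right)\right) = - 275 \left(4572 + \left(\frac{65}{4} + \frac{43}{4} \cdot 6 \left(-41\right)\right)\right) = - 275 \left(4572 + \left(\frac{65}{4} - \frac{5289}{2}\right)\right) = - 275 \left(4572 - \frac{10513}{4}\right) = \left(-275\right) \frac{7775}{4} = - \frac{2138125}{4}$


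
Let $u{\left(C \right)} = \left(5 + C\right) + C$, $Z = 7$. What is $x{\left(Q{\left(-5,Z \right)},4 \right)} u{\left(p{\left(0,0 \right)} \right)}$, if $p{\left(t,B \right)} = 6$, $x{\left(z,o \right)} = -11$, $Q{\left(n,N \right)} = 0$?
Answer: $-187$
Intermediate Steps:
$u{\left(C \right)} = 5 + 2 C$
$x{\left(Q{\left(-5,Z \right)},4 \right)} u{\left(p{\left(0,0 \right)} \right)} = - 11 \left(5 + 2 \cdot 6\right) = - 11 \left(5 + 12\right) = \left(-11\right) 17 = -187$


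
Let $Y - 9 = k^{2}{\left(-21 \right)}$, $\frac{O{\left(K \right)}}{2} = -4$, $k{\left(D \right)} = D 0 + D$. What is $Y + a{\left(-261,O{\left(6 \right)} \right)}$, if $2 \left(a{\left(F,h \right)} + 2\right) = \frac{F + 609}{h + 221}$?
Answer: $\frac{31866}{71} \approx 448.82$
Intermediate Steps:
$k{\left(D \right)} = D$ ($k{\left(D \right)} = 0 + D = D$)
$O{\left(K \right)} = -8$ ($O{\left(K \right)} = 2 \left(-4\right) = -8$)
$Y = 450$ ($Y = 9 + \left(-21\right)^{2} = 9 + 441 = 450$)
$a{\left(F,h \right)} = -2 + \frac{609 + F}{2 \left(221 + h\right)}$ ($a{\left(F,h \right)} = -2 + \frac{\left(F + 609\right) \frac{1}{h + 221}}{2} = -2 + \frac{\left(609 + F\right) \frac{1}{221 + h}}{2} = -2 + \frac{\frac{1}{221 + h} \left(609 + F\right)}{2} = -2 + \frac{609 + F}{2 \left(221 + h\right)}$)
$Y + a{\left(-261,O{\left(6 \right)} \right)} = 450 + \frac{-275 - 261 - -32}{2 \left(221 - 8\right)} = 450 + \frac{-275 - 261 + 32}{2 \cdot 213} = 450 + \frac{1}{2} \cdot \frac{1}{213} \left(-504\right) = 450 - \frac{84}{71} = \frac{31866}{71}$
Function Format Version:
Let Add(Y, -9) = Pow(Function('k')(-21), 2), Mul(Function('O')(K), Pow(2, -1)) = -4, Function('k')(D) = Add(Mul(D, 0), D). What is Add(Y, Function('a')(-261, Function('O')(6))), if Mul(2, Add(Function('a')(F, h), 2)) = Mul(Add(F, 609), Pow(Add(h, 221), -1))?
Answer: Rational(31866, 71) ≈ 448.82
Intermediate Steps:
Function('k')(D) = D (Function('k')(D) = Add(0, D) = D)
Function('O')(K) = -8 (Function('O')(K) = Mul(2, -4) = -8)
Y = 450 (Y = Add(9, Pow(-21, 2)) = Add(9, 441) = 450)
Function('a')(F, h) = Add(-2, Mul(Rational(1, 2), Pow(Add(221, h), -1), Add(609, F))) (Function('a')(F, h) = Add(-2, Mul(Rational(1, 2), Mul(Add(F, 609), Pow(Add(h, 221), -1)))) = Add(-2, Mul(Rational(1, 2), Mul(Add(609, F), Pow(Add(221, h), -1)))) = Add(-2, Mul(Rational(1, 2), Mul(Pow(Add(221, h), -1), Add(609, F)))) = Add(-2, Mul(Rational(1, 2), Pow(Add(221, h), -1), Add(609, F))))
Add(Y, Function('a')(-261, Function('O')(6))) = Add(450, Mul(Rational(1, 2), Pow(Add(221, -8), -1), Add(-275, -261, Mul(-4, -8)))) = Add(450, Mul(Rational(1, 2), Pow(213, -1), Add(-275, -261, 32))) = Add(450, Mul(Rational(1, 2), Rational(1, 213), -504)) = Add(450, Rational(-84, 71)) = Rational(31866, 71)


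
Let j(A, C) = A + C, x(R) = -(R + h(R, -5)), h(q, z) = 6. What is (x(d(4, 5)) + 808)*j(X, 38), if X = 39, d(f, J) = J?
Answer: 61369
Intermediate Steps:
x(R) = -6 - R (x(R) = -(R + 6) = -(6 + R) = -6 - R)
(x(d(4, 5)) + 808)*j(X, 38) = ((-6 - 1*5) + 808)*(39 + 38) = ((-6 - 5) + 808)*77 = (-11 + 808)*77 = 797*77 = 61369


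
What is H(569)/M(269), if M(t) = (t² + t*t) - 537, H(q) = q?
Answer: 569/144185 ≈ 0.0039463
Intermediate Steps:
M(t) = -537 + 2*t² (M(t) = (t² + t²) - 537 = 2*t² - 537 = -537 + 2*t²)
H(569)/M(269) = 569/(-537 + 2*269²) = 569/(-537 + 2*72361) = 569/(-537 + 144722) = 569/144185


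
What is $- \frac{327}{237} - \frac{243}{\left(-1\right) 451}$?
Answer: $- \frac{29962}{35629} \approx -0.84094$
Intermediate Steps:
$- \frac{327}{237} - \frac{243}{\left(-1\right) 451} = \left(-327\right) \frac{1}{237} - \frac{243}{-451} = - \frac{109}{79} - - \frac{243}{451} = - \frac{109}{79} + \frac{243}{451} = - \frac{29962}{35629}$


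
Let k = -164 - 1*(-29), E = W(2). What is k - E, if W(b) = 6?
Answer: -141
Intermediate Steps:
E = 6
k = -135 (k = -164 + 29 = -135)
k - E = -135 - 1*6 = -135 - 6 = -141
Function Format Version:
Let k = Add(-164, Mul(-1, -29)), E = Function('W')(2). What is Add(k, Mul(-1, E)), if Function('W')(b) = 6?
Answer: -141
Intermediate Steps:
E = 6
k = -135 (k = Add(-164, 29) = -135)
Add(k, Mul(-1, E)) = Add(-135, Mul(-1, 6)) = Add(-135, -6) = -141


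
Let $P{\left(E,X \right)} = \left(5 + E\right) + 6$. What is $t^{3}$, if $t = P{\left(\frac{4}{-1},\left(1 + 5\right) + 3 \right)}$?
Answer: $343$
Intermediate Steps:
$P{\left(E,X \right)} = 11 + E$
$t = 7$ ($t = 11 + \frac{4}{-1} = 11 + 4 \left(-1\right) = 11 - 4 = 7$)
$t^{3} = 7^{3} = 343$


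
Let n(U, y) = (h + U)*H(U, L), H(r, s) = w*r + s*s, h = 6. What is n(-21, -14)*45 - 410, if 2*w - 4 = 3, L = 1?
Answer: 97055/2 ≈ 48528.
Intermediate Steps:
w = 7/2 (w = 2 + (½)*3 = 2 + 3/2 = 7/2 ≈ 3.5000)
H(r, s) = s² + 7*r/2 (H(r, s) = 7*r/2 + s*s = 7*r/2 + s² = s² + 7*r/2)
n(U, y) = (1 + 7*U/2)*(6 + U) (n(U, y) = (6 + U)*(1² + 7*U/2) = (6 + U)*(1 + 7*U/2) = (1 + 7*U/2)*(6 + U))
n(-21, -14)*45 - 410 = ((2 + 7*(-21))*(6 - 21)/2)*45 - 410 = ((½)*(2 - 147)*(-15))*45 - 410 = ((½)*(-145)*(-15))*45 - 410 = (2175/2)*45 - 410 = 97875/2 - 410 = 97055/2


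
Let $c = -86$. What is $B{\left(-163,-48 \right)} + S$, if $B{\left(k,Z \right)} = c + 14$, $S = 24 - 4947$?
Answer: $-4995$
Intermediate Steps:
$S = -4923$ ($S = 24 - 4947 = -4923$)
$B{\left(k,Z \right)} = -72$ ($B{\left(k,Z \right)} = -86 + 14 = -72$)
$B{\left(-163,-48 \right)} + S = -72 - 4923 = -4995$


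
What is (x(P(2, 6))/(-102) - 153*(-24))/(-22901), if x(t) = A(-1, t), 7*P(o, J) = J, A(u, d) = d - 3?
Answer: -873941/5450438 ≈ -0.16034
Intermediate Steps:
A(u, d) = -3 + d
P(o, J) = J/7
x(t) = -3 + t
(x(P(2, 6))/(-102) - 153*(-24))/(-22901) = ((-3 + (⅐)*6)/(-102) - 153*(-24))/(-22901) = ((-3 + 6/7)*(-1/102) + 3672)*(-1/22901) = (-15/7*(-1/102) + 3672)*(-1/22901) = (5/238 + 3672)*(-1/22901) = (873941/238)*(-1/22901) = -873941/5450438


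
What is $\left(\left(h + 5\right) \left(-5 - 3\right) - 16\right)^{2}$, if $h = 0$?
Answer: $3136$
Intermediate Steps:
$\left(\left(h + 5\right) \left(-5 - 3\right) - 16\right)^{2} = \left(\left(0 + 5\right) \left(-5 - 3\right) - 16\right)^{2} = \left(5 \left(-8\right) - 16\right)^{2} = \left(-40 - 16\right)^{2} = \left(-56\right)^{2} = 3136$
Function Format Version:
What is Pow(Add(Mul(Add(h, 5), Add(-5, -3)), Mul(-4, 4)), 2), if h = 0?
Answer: 3136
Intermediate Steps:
Pow(Add(Mul(Add(h, 5), Add(-5, -3)), Mul(-4, 4)), 2) = Pow(Add(Mul(Add(0, 5), Add(-5, -3)), Mul(-4, 4)), 2) = Pow(Add(Mul(5, -8), -16), 2) = Pow(Add(-40, -16), 2) = Pow(-56, 2) = 3136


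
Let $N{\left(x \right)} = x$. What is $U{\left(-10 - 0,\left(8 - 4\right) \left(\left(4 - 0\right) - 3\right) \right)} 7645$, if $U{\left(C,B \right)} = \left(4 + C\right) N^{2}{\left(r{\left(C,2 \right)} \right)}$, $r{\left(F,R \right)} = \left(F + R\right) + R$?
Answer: $-1651320$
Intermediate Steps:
$r{\left(F,R \right)} = F + 2 R$
$U{\left(C,B \right)} = \left(4 + C\right)^{3}$ ($U{\left(C,B \right)} = \left(4 + C\right) \left(C + 2 \cdot 2\right)^{2} = \left(4 + C\right) \left(C + 4\right)^{2} = \left(4 + C\right) \left(4 + C\right)^{2} = \left(4 + C\right)^{3}$)
$U{\left(-10 - 0,\left(8 - 4\right) \left(\left(4 - 0\right) - 3\right) \right)} 7645 = \left(4 - 10\right)^{3} \cdot 7645 = \left(-6\right)^{3} \cdot 7645 = \left(-216\right) 7645 = -1651320$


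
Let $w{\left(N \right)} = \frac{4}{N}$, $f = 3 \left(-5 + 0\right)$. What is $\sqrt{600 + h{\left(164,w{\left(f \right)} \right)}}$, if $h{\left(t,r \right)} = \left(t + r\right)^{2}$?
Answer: $\frac{2 \sqrt{1541734}}{15} \approx 165.56$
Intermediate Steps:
$f = -15$ ($f = 3 \left(-5\right) = -15$)
$h{\left(t,r \right)} = \left(r + t\right)^{2}$
$\sqrt{600 + h{\left(164,w{\left(f \right)} \right)}} = \sqrt{600 + \left(\frac{4}{-15} + 164\right)^{2}} = \sqrt{600 + \left(4 \left(- \frac{1}{15}\right) + 164\right)^{2}} = \sqrt{600 + \left(- \frac{4}{15} + 164\right)^{2}} = \sqrt{600 + \left(\frac{2456}{15}\right)^{2}} = \sqrt{600 + \frac{6031936}{225}} = \sqrt{\frac{6166936}{225}} = \frac{2 \sqrt{1541734}}{15}$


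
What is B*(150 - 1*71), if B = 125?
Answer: 9875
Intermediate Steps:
B*(150 - 1*71) = 125*(150 - 1*71) = 125*(150 - 71) = 125*79 = 9875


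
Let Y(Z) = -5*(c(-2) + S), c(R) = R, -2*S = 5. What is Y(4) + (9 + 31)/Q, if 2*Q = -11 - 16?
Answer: 1055/54 ≈ 19.537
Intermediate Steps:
S = -5/2 (S = -1/2*5 = -5/2 ≈ -2.5000)
Q = -27/2 (Q = (-11 - 16)/2 = (1/2)*(-27) = -27/2 ≈ -13.500)
Y(Z) = 45/2 (Y(Z) = -5*(-2 - 5/2) = -5*(-9/2) = 45/2)
Y(4) + (9 + 31)/Q = 45/2 + (9 + 31)/(-27/2) = 45/2 + 40*(-2/27) = 45/2 - 80/27 = 1055/54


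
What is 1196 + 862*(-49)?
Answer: -41042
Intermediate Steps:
1196 + 862*(-49) = 1196 - 42238 = -41042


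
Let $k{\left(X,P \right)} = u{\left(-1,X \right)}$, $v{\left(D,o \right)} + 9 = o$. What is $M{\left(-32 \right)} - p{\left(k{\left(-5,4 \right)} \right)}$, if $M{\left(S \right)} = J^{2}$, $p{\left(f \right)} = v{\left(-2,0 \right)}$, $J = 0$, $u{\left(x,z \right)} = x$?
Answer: $9$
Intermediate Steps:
$v{\left(D,o \right)} = -9 + o$
$k{\left(X,P \right)} = -1$
$p{\left(f \right)} = -9$ ($p{\left(f \right)} = -9 + 0 = -9$)
$M{\left(S \right)} = 0$ ($M{\left(S \right)} = 0^{2} = 0$)
$M{\left(-32 \right)} - p{\left(k{\left(-5,4 \right)} \right)} = 0 - -9 = 0 + 9 = 9$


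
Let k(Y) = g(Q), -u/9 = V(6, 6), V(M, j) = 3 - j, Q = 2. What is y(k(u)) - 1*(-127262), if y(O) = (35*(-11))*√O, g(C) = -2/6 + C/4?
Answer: 127262 - 385*√6/6 ≈ 1.2710e+5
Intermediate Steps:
u = 27 (u = -9*(3 - 1*6) = -9*(3 - 6) = -9*(-3) = 27)
g(C) = -⅓ + C/4 (g(C) = -2*⅙ + C*(¼) = -⅓ + C/4)
k(Y) = ⅙ (k(Y) = -⅓ + (¼)*2 = -⅓ + ½ = ⅙)
y(O) = -385*√O
y(k(u)) - 1*(-127262) = -385*√6/6 - 1*(-127262) = -385*√6/6 + 127262 = 127262 - 385*√6/6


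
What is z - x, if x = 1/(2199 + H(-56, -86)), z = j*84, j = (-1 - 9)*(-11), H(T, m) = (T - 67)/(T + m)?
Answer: 2886400298/312381 ≈ 9240.0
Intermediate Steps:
H(T, m) = (-67 + T)/(T + m)
j = 110 (j = -10*(-11) = 110)
z = 9240 (z = 110*84 = 9240)
x = 142/312381 (x = 1/(2199 + (-67 - 56)/(-56 - 86)) = 1/(2199 - 123/(-142)) = 1/(2199 - 1/142*(-123)) = 1/(2199 + 123/142) = 1/(312381/142) = 142/312381 ≈ 0.00045457)
z - x = 9240 - 1*142/312381 = 9240 - 142/312381 = 2886400298/312381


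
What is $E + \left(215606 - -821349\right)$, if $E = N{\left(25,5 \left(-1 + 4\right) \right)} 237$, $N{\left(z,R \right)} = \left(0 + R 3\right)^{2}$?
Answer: $1516880$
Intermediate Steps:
$N{\left(z,R \right)} = 9 R^{2}$ ($N{\left(z,R \right)} = \left(0 + 3 R\right)^{2} = \left(3 R\right)^{2} = 9 R^{2}$)
$E = 479925$ ($E = 9 \left(5 \left(-1 + 4\right)\right)^{2} \cdot 237 = 9 \left(5 \cdot 3\right)^{2} \cdot 237 = 9 \cdot 15^{2} \cdot 237 = 9 \cdot 225 \cdot 237 = 2025 \cdot 237 = 479925$)
$E + \left(215606 - -821349\right) = 479925 + \left(215606 - -821349\right) = 479925 + \left(215606 + 821349\right) = 479925 + 1036955 = 1516880$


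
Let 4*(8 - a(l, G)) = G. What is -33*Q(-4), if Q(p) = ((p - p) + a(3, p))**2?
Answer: -2673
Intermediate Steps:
a(l, G) = 8 - G/4
Q(p) = (8 - p/4)**2 (Q(p) = ((p - p) + (8 - p/4))**2 = (0 + (8 - p/4))**2 = (8 - p/4)**2)
-33*Q(-4) = -33*(-32 - 4)**2/16 = -33*(-36)**2/16 = -33*1296/16 = -33*81 = -2673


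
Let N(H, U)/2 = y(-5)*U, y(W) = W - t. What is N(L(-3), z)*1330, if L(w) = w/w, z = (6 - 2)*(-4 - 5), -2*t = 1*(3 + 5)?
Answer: 95760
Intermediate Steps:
t = -4 (t = -(3 + 5)/2 = -8/2 = -½*8 = -4)
y(W) = 4 + W (y(W) = W - 1*(-4) = W + 4 = 4 + W)
z = -36 (z = 4*(-9) = -36)
L(w) = 1
N(H, U) = -2*U (N(H, U) = 2*((4 - 5)*U) = 2*(-U) = -2*U)
N(L(-3), z)*1330 = -2*(-36)*1330 = 72*1330 = 95760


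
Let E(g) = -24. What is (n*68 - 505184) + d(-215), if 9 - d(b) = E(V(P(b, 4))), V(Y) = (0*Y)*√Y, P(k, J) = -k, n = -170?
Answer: -516711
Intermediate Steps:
V(Y) = 0 (V(Y) = 0*√Y = 0)
d(b) = 33 (d(b) = 9 - 1*(-24) = 9 + 24 = 33)
(n*68 - 505184) + d(-215) = (-170*68 - 505184) + 33 = (-11560 - 505184) + 33 = -516744 + 33 = -516711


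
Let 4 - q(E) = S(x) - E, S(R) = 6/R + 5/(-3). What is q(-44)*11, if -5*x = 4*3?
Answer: -2365/6 ≈ -394.17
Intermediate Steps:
x = -12/5 (x = -4*3/5 = -⅕*12 = -12/5 ≈ -2.4000)
S(R) = -5/3 + 6/R (S(R) = 6/R + 5*(-⅓) = 6/R - 5/3 = -5/3 + 6/R)
q(E) = 49/6 + E (q(E) = 4 - ((-5/3 + 6/(-12/5)) - E) = 4 - ((-5/3 + 6*(-5/12)) - E) = 4 - ((-5/3 - 5/2) - E) = 4 - (-25/6 - E) = 4 + (25/6 + E) = 49/6 + E)
q(-44)*11 = (49/6 - 44)*11 = -215/6*11 = -2365/6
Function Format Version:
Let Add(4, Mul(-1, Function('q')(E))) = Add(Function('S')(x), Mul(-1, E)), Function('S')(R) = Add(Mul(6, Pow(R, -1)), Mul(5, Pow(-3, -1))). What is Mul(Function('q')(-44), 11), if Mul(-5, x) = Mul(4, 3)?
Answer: Rational(-2365, 6) ≈ -394.17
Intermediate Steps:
x = Rational(-12, 5) (x = Mul(Rational(-1, 5), Mul(4, 3)) = Mul(Rational(-1, 5), 12) = Rational(-12, 5) ≈ -2.4000)
Function('S')(R) = Add(Rational(-5, 3), Mul(6, Pow(R, -1))) (Function('S')(R) = Add(Mul(6, Pow(R, -1)), Mul(5, Rational(-1, 3))) = Add(Mul(6, Pow(R, -1)), Rational(-5, 3)) = Add(Rational(-5, 3), Mul(6, Pow(R, -1))))
Function('q')(E) = Add(Rational(49, 6), E) (Function('q')(E) = Add(4, Mul(-1, Add(Add(Rational(-5, 3), Mul(6, Pow(Rational(-12, 5), -1))), Mul(-1, E)))) = Add(4, Mul(-1, Add(Add(Rational(-5, 3), Mul(6, Rational(-5, 12))), Mul(-1, E)))) = Add(4, Mul(-1, Add(Add(Rational(-5, 3), Rational(-5, 2)), Mul(-1, E)))) = Add(4, Mul(-1, Add(Rational(-25, 6), Mul(-1, E)))) = Add(4, Add(Rational(25, 6), E)) = Add(Rational(49, 6), E))
Mul(Function('q')(-44), 11) = Mul(Add(Rational(49, 6), -44), 11) = Mul(Rational(-215, 6), 11) = Rational(-2365, 6)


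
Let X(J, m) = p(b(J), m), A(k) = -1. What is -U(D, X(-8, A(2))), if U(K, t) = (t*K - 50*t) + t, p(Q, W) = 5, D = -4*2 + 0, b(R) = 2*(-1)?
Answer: 285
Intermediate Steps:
b(R) = -2
D = -8 (D = -8 + 0 = -8)
X(J, m) = 5
U(K, t) = -49*t + K*t (U(K, t) = (K*t - 50*t) + t = (-50*t + K*t) + t = -49*t + K*t)
-U(D, X(-8, A(2))) = -5*(-49 - 8) = -5*(-57) = -1*(-285) = 285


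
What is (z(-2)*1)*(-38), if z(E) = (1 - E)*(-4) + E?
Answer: 532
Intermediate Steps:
z(E) = -4 + 5*E (z(E) = (-4 + 4*E) + E = -4 + 5*E)
(z(-2)*1)*(-38) = ((-4 + 5*(-2))*1)*(-38) = ((-4 - 10)*1)*(-38) = -14*1*(-38) = -14*(-38) = 532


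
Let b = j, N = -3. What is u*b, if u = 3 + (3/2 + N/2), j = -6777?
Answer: -20331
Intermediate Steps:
b = -6777
u = 3 (u = 3 + (3/2 - 3/2) = 3 + 0 = 3)
u*b = 3*(-6777) = -20331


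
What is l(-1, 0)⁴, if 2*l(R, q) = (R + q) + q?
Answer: 1/16 ≈ 0.062500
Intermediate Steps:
l(R, q) = q + R/2 (l(R, q) = ((R + q) + q)/2 = (R + 2*q)/2 = q + R/2)
l(-1, 0)⁴ = (0 + (½)*(-1))⁴ = (0 - ½)⁴ = (-½)⁴ = 1/16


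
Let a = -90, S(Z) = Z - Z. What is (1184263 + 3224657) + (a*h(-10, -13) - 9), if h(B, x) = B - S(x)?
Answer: 4409811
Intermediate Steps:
S(Z) = 0
h(B, x) = B (h(B, x) = B - 1*0 = B + 0 = B)
(1184263 + 3224657) + (a*h(-10, -13) - 9) = (1184263 + 3224657) + (-90*(-10) - 9) = 4408920 + (900 - 9) = 4408920 + 891 = 4409811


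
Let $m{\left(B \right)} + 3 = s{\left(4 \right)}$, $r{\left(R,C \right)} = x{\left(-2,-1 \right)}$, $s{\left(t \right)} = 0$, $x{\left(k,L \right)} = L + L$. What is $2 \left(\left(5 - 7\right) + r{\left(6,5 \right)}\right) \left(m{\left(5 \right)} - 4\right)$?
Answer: $56$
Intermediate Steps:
$x{\left(k,L \right)} = 2 L$
$r{\left(R,C \right)} = -2$ ($r{\left(R,C \right)} = 2 \left(-1\right) = -2$)
$m{\left(B \right)} = -3$ ($m{\left(B \right)} = -3 + 0 = -3$)
$2 \left(\left(5 - 7\right) + r{\left(6,5 \right)}\right) \left(m{\left(5 \right)} - 4\right) = 2 \left(\left(5 - 7\right) - 2\right) \left(-3 - 4\right) = 2 \left(\left(5 - 7\right) - 2\right) \left(-7\right) = 2 \left(-2 - 2\right) \left(-7\right) = 2 \left(\left(-4\right) \left(-7\right)\right) = 2 \cdot 28 = 56$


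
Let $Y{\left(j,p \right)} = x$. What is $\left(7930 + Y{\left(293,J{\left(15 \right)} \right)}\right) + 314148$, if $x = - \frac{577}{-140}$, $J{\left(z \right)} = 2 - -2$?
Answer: $\frac{45091497}{140} \approx 3.2208 \cdot 10^{5}$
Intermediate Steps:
$J{\left(z \right)} = 4$ ($J{\left(z \right)} = 2 + 2 = 4$)
$x = \frac{577}{140}$ ($x = \left(-577\right) \left(- \frac{1}{140}\right) = \frac{577}{140} \approx 4.1214$)
$Y{\left(j,p \right)} = \frac{577}{140}$
$\left(7930 + Y{\left(293,J{\left(15 \right)} \right)}\right) + 314148 = \left(7930 + \frac{577}{140}\right) + 314148 = \frac{1110777}{140} + 314148 = \frac{45091497}{140}$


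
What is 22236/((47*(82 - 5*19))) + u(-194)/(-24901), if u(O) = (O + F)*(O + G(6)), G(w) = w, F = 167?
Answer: -556800072/15214511 ≈ -36.597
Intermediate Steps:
u(O) = (6 + O)*(167 + O) (u(O) = (O + 167)*(O + 6) = (167 + O)*(6 + O) = (6 + O)*(167 + O))
22236/((47*(82 - 5*19))) + u(-194)/(-24901) = 22236/((47*(82 - 5*19))) + (1002 + (-194)² + 173*(-194))/(-24901) = 22236/((47*(82 - 95))) + (1002 + 37636 - 33562)*(-1/24901) = 22236/((47*(-13))) + 5076*(-1/24901) = 22236/(-611) - 5076/24901 = 22236*(-1/611) - 5076/24901 = -22236/611 - 5076/24901 = -556800072/15214511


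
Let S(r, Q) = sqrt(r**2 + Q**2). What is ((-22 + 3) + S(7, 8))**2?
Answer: (-19 + sqrt(113))**2 ≈ 70.054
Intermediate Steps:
S(r, Q) = sqrt(Q**2 + r**2)
((-22 + 3) + S(7, 8))**2 = ((-22 + 3) + sqrt(8**2 + 7**2))**2 = (-19 + sqrt(64 + 49))**2 = (-19 + sqrt(113))**2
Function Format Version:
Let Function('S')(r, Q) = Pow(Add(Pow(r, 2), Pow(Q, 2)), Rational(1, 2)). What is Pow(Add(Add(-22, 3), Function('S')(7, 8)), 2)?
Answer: Pow(Add(-19, Pow(113, Rational(1, 2))), 2) ≈ 70.054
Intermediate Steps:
Function('S')(r, Q) = Pow(Add(Pow(Q, 2), Pow(r, 2)), Rational(1, 2))
Pow(Add(Add(-22, 3), Function('S')(7, 8)), 2) = Pow(Add(Add(-22, 3), Pow(Add(Pow(8, 2), Pow(7, 2)), Rational(1, 2))), 2) = Pow(Add(-19, Pow(Add(64, 49), Rational(1, 2))), 2) = Pow(Add(-19, Pow(113, Rational(1, 2))), 2)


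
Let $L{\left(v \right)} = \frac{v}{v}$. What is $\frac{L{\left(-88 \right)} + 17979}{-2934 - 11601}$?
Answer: $- \frac{3596}{2907} \approx -1.237$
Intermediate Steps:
$L{\left(v \right)} = 1$
$\frac{L{\left(-88 \right)} + 17979}{-2934 - 11601} = \frac{1 + 17979}{-2934 - 11601} = \frac{17980}{-14535} = 17980 \left(- \frac{1}{14535}\right) = - \frac{3596}{2907}$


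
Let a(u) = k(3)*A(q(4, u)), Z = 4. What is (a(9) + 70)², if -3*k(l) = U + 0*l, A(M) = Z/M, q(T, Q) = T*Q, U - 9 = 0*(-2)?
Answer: 43681/9 ≈ 4853.4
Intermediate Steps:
U = 9 (U = 9 + 0*(-2) = 9 + 0 = 9)
q(T, Q) = Q*T
A(M) = 4/M
k(l) = -3 (k(l) = -(9 + 0*l)/3 = -(9 + 0)/3 = -⅓*9 = -3)
a(u) = -3/u (a(u) = -12/(u*4) = -12/(4*u) = -12*1/(4*u) = -3/u)
(a(9) + 70)² = (-3/9 + 70)² = (-3*⅑ + 70)² = (-⅓ + 70)² = (209/3)² = 43681/9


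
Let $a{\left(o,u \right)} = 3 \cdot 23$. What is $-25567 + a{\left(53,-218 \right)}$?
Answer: $-25498$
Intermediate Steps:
$a{\left(o,u \right)} = 69$
$-25567 + a{\left(53,-218 \right)} = -25567 + 69 = -25498$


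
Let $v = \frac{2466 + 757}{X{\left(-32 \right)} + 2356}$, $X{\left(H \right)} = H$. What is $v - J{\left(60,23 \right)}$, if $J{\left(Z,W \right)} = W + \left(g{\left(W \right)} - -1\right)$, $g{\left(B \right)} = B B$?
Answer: $- \frac{1281949}{2324} \approx -551.61$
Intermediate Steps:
$g{\left(B \right)} = B^{2}$
$v = \frac{3223}{2324}$ ($v = \frac{2466 + 757}{-32 + 2356} = \frac{3223}{2324} \approx 1.3868$)
$J{\left(Z,W \right)} = 1 + W + W^{2}$ ($J{\left(Z,W \right)} = W + \left(W^{2} - -1\right) = W + \left(W^{2} + 1\right) = W + \left(1 + W^{2}\right) = 1 + W + W^{2}$)
$v - J{\left(60,23 \right)} = \frac{3223}{2324} - \left(1 + 23 + 23^{2}\right) = \frac{3223}{2324} - \left(1 + 23 + 529\right) = \frac{3223}{2324} - 553 = - \frac{1281949}{2324}$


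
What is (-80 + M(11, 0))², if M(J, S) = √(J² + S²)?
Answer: 4761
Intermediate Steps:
(-80 + M(11, 0))² = (-80 + √(11² + 0²))² = (-80 + √(121 + 0))² = (-80 + √121)² = (-80 + 11)² = (-69)² = 4761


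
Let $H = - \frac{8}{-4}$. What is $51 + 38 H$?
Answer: $127$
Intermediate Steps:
$H = 2$ ($H = \left(-8\right) \left(- \frac{1}{4}\right) = 2$)
$51 + 38 H = 51 + 38 \cdot 2 = 51 + 76 = 127$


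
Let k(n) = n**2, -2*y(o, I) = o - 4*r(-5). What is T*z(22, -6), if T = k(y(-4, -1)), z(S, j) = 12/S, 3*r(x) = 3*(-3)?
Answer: 96/11 ≈ 8.7273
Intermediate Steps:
r(x) = -3 (r(x) = (3*(-3))/3 = (1/3)*(-9) = -3)
y(o, I) = -6 - o/2 (y(o, I) = -(o - 4*(-3))/2 = -(o + 12)/2 = -(12 + o)/2 = -6 - o/2)
T = 16 (T = (-6 - 1/2*(-4))**2 = (-6 + 2)**2 = (-4)**2 = 16)
T*z(22, -6) = 16*(12/22) = 16*(12*(1/22)) = 16*(6/11) = 96/11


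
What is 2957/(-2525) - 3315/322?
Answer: -9322529/813050 ≈ -11.466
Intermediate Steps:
2957/(-2525) - 3315/322 = 2957*(-1/2525) - 3315*1/322 = -2957/2525 - 3315/322 = -9322529/813050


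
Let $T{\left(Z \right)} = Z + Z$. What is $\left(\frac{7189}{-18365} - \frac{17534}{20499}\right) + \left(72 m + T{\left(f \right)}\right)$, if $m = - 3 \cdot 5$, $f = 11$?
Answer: $- \frac{398768434051}{376464135} \approx -1059.2$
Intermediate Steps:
$T{\left(Z \right)} = 2 Z$
$m = -15$ ($m = \left(-1\right) 15 = -15$)
$\left(\frac{7189}{-18365} - \frac{17534}{20499}\right) + \left(72 m + T{\left(f \right)}\right) = \left(\frac{7189}{-18365} - \frac{17534}{20499}\right) + \left(72 \left(-15\right) + 2 \cdot 11\right) = \left(7189 \left(- \frac{1}{18365}\right) - \frac{17534}{20499}\right) + \left(-1080 + 22\right) = \left(- \frac{7189}{18365} - \frac{17534}{20499}\right) - 1058 = - \frac{469379221}{376464135} - 1058 = - \frac{398768434051}{376464135}$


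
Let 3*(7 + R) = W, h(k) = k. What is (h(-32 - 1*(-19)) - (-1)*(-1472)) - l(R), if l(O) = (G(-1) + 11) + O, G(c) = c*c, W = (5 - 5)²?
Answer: -1490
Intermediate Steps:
W = 0 (W = 0² = 0)
G(c) = c²
R = -7 (R = -7 + (⅓)*0 = -7 + 0 = -7)
l(O) = 12 + O (l(O) = ((-1)² + 11) + O = (1 + 11) + O = 12 + O)
(h(-32 - 1*(-19)) - (-1)*(-1472)) - l(R) = ((-32 - 1*(-19)) - (-1)*(-1472)) - (12 - 7) = ((-32 + 19) - 1*1472) - 1*5 = (-13 - 1472) - 5 = -1485 - 5 = -1490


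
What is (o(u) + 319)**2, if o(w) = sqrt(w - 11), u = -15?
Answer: (319 + I*sqrt(26))**2 ≈ 1.0174e+5 + 3253.2*I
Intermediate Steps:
o(w) = sqrt(-11 + w)
(o(u) + 319)**2 = (sqrt(-11 - 15) + 319)**2 = (sqrt(-26) + 319)**2 = (I*sqrt(26) + 319)**2 = (319 + I*sqrt(26))**2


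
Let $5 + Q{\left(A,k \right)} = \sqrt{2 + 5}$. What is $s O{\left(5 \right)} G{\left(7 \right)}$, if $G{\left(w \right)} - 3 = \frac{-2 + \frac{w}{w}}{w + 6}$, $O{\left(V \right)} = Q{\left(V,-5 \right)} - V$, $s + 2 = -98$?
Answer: $\frac{38000}{13} - \frac{3800 \sqrt{7}}{13} \approx 2149.7$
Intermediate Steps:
$s = -100$ ($s = -2 - 98 = -100$)
$Q{\left(A,k \right)} = -5 + \sqrt{7}$ ($Q{\left(A,k \right)} = -5 + \sqrt{2 + 5} = -5 + \sqrt{7}$)
$O{\left(V \right)} = -5 + \sqrt{7} - V$ ($O{\left(V \right)} = \left(-5 + \sqrt{7}\right) - V = -5 + \sqrt{7} - V$)
$G{\left(w \right)} = 3 - \frac{1}{6 + w}$ ($G{\left(w \right)} = 3 + \frac{-2 + \frac{w}{w}}{w + 6} = 3 + \frac{-2 + 1}{6 + w} = 3 - \frac{1}{6 + w}$)
$s O{\left(5 \right)} G{\left(7 \right)} = - 100 \left(-5 + \sqrt{7} - 5\right) \frac{17 + 3 \cdot 7}{6 + 7} = - 100 \left(-5 + \sqrt{7} - 5\right) \frac{17 + 21}{13} = - 100 \left(-10 + \sqrt{7}\right) \frac{1}{13} \cdot 38 = \left(1000 - 100 \sqrt{7}\right) \frac{38}{13} = \frac{38000}{13} - \frac{3800 \sqrt{7}}{13}$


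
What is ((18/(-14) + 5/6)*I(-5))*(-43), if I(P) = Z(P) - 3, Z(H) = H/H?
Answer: -817/21 ≈ -38.905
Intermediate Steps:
Z(H) = 1
I(P) = -2 (I(P) = 1 - 3 = -2)
((18/(-14) + 5/6)*I(-5))*(-43) = ((18/(-14) + 5/6)*(-2))*(-43) = ((18*(-1/14) + 5*(1/6))*(-2))*(-43) = ((-9/7 + 5/6)*(-2))*(-43) = -19/42*(-2)*(-43) = (19/21)*(-43) = -817/21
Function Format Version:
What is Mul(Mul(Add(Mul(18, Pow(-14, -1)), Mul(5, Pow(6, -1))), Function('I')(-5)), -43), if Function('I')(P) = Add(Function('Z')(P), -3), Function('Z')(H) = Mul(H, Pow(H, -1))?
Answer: Rational(-817, 21) ≈ -38.905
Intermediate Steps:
Function('Z')(H) = 1
Function('I')(P) = -2 (Function('I')(P) = Add(1, -3) = -2)
Mul(Mul(Add(Mul(18, Pow(-14, -1)), Mul(5, Pow(6, -1))), Function('I')(-5)), -43) = Mul(Mul(Add(Mul(18, Pow(-14, -1)), Mul(5, Pow(6, -1))), -2), -43) = Mul(Mul(Add(Mul(18, Rational(-1, 14)), Mul(5, Rational(1, 6))), -2), -43) = Mul(Mul(Add(Rational(-9, 7), Rational(5, 6)), -2), -43) = Mul(Mul(Rational(-19, 42), -2), -43) = Mul(Rational(19, 21), -43) = Rational(-817, 21)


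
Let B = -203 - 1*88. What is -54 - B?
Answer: 237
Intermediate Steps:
B = -291 (B = -203 - 88 = -291)
-54 - B = -54 - 1*(-291) = -54 + 291 = 237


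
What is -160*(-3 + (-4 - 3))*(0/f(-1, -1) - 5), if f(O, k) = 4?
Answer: -8000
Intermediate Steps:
-160*(-3 + (-4 - 3))*(0/f(-1, -1) - 5) = -160*(-3 + (-4 - 3))*(0/4 - 5) = -160*(-3 - 7)*(0*(¼) - 5) = -(-1600)*(0 - 5) = -(-1600)*(-5) = -160*50 = -8000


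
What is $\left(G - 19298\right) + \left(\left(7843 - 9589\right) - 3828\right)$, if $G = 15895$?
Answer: $-8977$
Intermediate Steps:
$\left(G - 19298\right) + \left(\left(7843 - 9589\right) - 3828\right) = \left(15895 - 19298\right) + \left(\left(7843 - 9589\right) - 3828\right) = -3403 - 5574 = -8977$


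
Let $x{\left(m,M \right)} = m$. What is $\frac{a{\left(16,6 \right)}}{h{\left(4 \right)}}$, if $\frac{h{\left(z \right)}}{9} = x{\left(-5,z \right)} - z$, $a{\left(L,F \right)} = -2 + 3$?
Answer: $- \frac{1}{81} \approx -0.012346$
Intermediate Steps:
$a{\left(L,F \right)} = 1$
$h{\left(z \right)} = -45 - 9 z$ ($h{\left(z \right)} = 9 \left(-5 - z\right) = -45 - 9 z$)
$\frac{a{\left(16,6 \right)}}{h{\left(4 \right)}} = 1 \frac{1}{-45 - 36} = 1 \frac{1}{-81} = 1 \left(- \frac{1}{81}\right) = - \frac{1}{81}$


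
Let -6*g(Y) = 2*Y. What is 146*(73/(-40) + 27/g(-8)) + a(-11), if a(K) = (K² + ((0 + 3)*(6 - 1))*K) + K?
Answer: 5784/5 ≈ 1156.8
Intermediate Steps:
g(Y) = -Y/3
a(K) = K² + 16*K (a(K) = (K² + (3*5)*K) + K = (K² + 15*K) + K = K² + 16*K)
146*(73/(-40) + 27/g(-8)) + a(-11) = 146*(73/(-40) + 27/((-⅓*(-8)))) - 11*(16 - 11) = 146*(73*(-1/40) + 27/(8/3)) - 11*5 = 146*(-73/40 + 27*(3/8)) - 55 = 146*(-73/40 + 81/8) - 55 = 146*(83/10) - 55 = 6059/5 - 55 = 5784/5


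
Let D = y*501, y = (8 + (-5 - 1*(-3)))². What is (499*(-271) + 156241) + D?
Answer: 39048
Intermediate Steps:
y = 36 (y = (8 + (-5 + 3))² = (8 - 2)² = 6² = 36)
D = 18036 (D = 36*501 = 18036)
(499*(-271) + 156241) + D = (499*(-271) + 156241) + 18036 = (-135229 + 156241) + 18036 = 21012 + 18036 = 39048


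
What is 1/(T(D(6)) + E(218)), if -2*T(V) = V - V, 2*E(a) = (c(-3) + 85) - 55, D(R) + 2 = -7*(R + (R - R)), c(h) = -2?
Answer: 1/14 ≈ 0.071429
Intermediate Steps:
D(R) = -2 - 7*R (D(R) = -2 - 7*(R + (R - R)) = -2 - 7*(R + 0) = -2 - 7*R)
E(a) = 14 (E(a) = ((-2 + 85) - 55)/2 = (83 - 55)/2 = (½)*28 = 14)
T(V) = 0 (T(V) = -(V - V)/2 = -½*0 = 0)
1/(T(D(6)) + E(218)) = 1/(0 + 14) = 1/14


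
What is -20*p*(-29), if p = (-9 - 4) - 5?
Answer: -10440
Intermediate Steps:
p = -18 (p = -13 - 5 = -18)
-20*p*(-29) = -20*(-18)*(-29) = 360*(-29) = -10440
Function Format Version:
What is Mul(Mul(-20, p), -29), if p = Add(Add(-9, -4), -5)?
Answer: -10440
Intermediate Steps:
p = -18 (p = Add(-13, -5) = -18)
Mul(Mul(-20, p), -29) = Mul(Mul(-20, -18), -29) = Mul(360, -29) = -10440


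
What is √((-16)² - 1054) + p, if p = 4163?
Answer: 4163 + I*√798 ≈ 4163.0 + 28.249*I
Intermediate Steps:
√((-16)² - 1054) + p = √((-16)² - 1054) + 4163 = √(256 - 1054) + 4163 = √(-798) + 4163 = I*√798 + 4163 = 4163 + I*√798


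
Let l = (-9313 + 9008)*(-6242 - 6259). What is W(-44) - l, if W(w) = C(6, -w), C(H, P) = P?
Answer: -3812761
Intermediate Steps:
l = 3812805 (l = -305*(-12501) = 3812805)
W(w) = -w
W(-44) - l = -1*(-44) - 1*3812805 = 44 - 3812805 = -3812761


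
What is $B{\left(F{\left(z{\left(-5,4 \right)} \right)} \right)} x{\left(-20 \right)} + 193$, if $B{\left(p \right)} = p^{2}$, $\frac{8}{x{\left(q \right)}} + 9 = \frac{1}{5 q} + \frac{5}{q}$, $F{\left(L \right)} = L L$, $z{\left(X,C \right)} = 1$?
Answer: $\frac{88959}{463} \approx 192.14$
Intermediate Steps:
$F{\left(L \right)} = L^{2}$
$x{\left(q \right)} = \frac{8}{-9 + \frac{26}{5 q}}$ ($x{\left(q \right)} = \frac{8}{-9 + \left(\frac{1}{5 q} + \frac{5}{q}\right)} = \frac{8}{-9 + \frac{26}{5 q}}$)
$B{\left(F{\left(z{\left(-5,4 \right)} \right)} \right)} x{\left(-20 \right)} + 193 = \left(1^{2}\right)^{2} \left(\left(-40\right) \left(-20\right) \frac{1}{-26 + 45 \left(-20\right)}\right) + 193 = 1^{2} \left(\left(-40\right) \left(-20\right) \frac{1}{-26 - 900}\right) + 193 = 1 \left(\left(-40\right) \left(-20\right) \frac{1}{-926}\right) + 193 = 1 \left(\left(-40\right) \left(-20\right) \left(- \frac{1}{926}\right)\right) + 193 = 1 \left(- \frac{400}{463}\right) + 193 = - \frac{400}{463} + 193 = \frac{88959}{463}$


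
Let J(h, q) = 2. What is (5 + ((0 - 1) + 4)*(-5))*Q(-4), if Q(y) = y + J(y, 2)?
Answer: 20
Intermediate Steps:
Q(y) = 2 + y (Q(y) = y + 2 = 2 + y)
(5 + ((0 - 1) + 4)*(-5))*Q(-4) = (5 + ((0 - 1) + 4)*(-5))*(2 - 4) = (5 + (-1 + 4)*(-5))*(-2) = (5 + 3*(-5))*(-2) = (5 - 15)*(-2) = -10*(-2) = 20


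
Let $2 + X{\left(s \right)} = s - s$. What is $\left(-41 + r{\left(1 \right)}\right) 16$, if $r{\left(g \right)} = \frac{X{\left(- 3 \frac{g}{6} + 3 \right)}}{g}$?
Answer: $-688$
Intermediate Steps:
$X{\left(s \right)} = -2$ ($X{\left(s \right)} = -2 + \left(s - s\right) = -2 + 0 = -2$)
$r{\left(g \right)} = - \frac{2}{g}$
$\left(-41 + r{\left(1 \right)}\right) 16 = \left(-41 - \frac{2}{1}\right) 16 = \left(-41 - 2\right) 16 = \left(-43\right) 16 = -688$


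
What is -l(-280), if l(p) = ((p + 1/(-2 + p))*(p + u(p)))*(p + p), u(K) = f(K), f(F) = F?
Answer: 12381084800/141 ≈ 8.7809e+7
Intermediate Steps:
u(K) = K
l(p) = 4*p²*(p + 1/(-2 + p)) (l(p) = ((p + 1/(-2 + p))*(p + p))*(p + p) = ((p + 1/(-2 + p))*(2*p))*(2*p) = (2*p*(p + 1/(-2 + p)))*(2*p) = 4*p²*(p + 1/(-2 + p)))
-l(-280) = -4*(-280)²*(1 + (-280)² - 2*(-280))/(-2 - 280) = -4*78400*(1 + 78400 + 560)/(-282) = -4*78400*(-1)*78961/282 = -1*(-12381084800/141) = 12381084800/141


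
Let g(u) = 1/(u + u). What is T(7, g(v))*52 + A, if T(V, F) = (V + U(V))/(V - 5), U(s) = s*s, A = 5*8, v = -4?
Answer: 1496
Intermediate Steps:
A = 40
g(u) = 1/(2*u)
U(s) = s**2
T(V, F) = (V + V**2)/(-5 + V) (T(V, F) = (V + V**2)/(V - 5) = (V + V**2)/(-5 + V))
T(7, g(v))*52 + A = (7*(1 + 7)/(-5 + 7))*52 + 40 = (7*8/2)*52 + 40 = (7*(1/2)*8)*52 + 40 = 28*52 + 40 = 1456 + 40 = 1496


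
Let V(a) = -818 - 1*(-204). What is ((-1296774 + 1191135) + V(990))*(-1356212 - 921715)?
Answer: 242036577531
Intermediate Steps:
V(a) = -614 (V(a) = -818 + 204 = -614)
((-1296774 + 1191135) + V(990))*(-1356212 - 921715) = ((-1296774 + 1191135) - 614)*(-1356212 - 921715) = (-105639 - 614)*(-2277927) = -106253*(-2277927) = 242036577531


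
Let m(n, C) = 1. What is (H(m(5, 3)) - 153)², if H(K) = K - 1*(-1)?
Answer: 22801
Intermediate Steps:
H(K) = 1 + K (H(K) = K + 1 = 1 + K)
(H(m(5, 3)) - 153)² = ((1 + 1) - 153)² = (2 - 153)² = (-151)² = 22801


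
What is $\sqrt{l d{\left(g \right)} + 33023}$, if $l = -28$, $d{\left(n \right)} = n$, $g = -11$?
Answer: $\sqrt{33331} \approx 182.57$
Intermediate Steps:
$\sqrt{l d{\left(g \right)} + 33023} = \sqrt{\left(-28\right) \left(-11\right) + 33023} = \sqrt{308 + 33023} = \sqrt{33331}$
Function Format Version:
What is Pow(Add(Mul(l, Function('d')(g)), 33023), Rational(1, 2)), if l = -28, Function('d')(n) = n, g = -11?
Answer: Pow(33331, Rational(1, 2)) ≈ 182.57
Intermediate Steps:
Pow(Add(Mul(l, Function('d')(g)), 33023), Rational(1, 2)) = Pow(Add(Mul(-28, -11), 33023), Rational(1, 2)) = Pow(Add(308, 33023), Rational(1, 2)) = Pow(33331, Rational(1, 2))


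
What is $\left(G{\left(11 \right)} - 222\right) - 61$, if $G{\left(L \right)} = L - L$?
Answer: $-283$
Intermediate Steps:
$G{\left(L \right)} = 0$
$\left(G{\left(11 \right)} - 222\right) - 61 = \left(0 - 222\right) - 61 = -222 - 61 = -283$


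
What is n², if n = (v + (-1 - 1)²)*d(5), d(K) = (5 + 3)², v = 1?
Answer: 102400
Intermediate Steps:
d(K) = 64 (d(K) = 8² = 64)
n = 320 (n = (1 + (-1 - 1)²)*64 = (1 + (-2)²)*64 = (1 + 4)*64 = 5*64 = 320)
n² = 320² = 102400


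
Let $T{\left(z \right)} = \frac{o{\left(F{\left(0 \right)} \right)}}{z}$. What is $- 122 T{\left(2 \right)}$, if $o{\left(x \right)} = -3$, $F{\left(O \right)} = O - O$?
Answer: $183$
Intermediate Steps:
$F{\left(O \right)} = 0$
$T{\left(z \right)} = - \frac{3}{z}$
$- 122 T{\left(2 \right)} = - 122 \left(- \frac{3}{2}\right) = - 122 \left(\left(-3\right) \frac{1}{2}\right) = - \frac{122 \left(-3\right)}{2} = \left(-1\right) \left(-183\right) = 183$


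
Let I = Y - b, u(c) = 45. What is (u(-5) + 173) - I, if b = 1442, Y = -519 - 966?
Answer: 3145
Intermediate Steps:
Y = -1485
I = -2927 (I = -1485 - 1*1442 = -1485 - 1442 = -2927)
(u(-5) + 173) - I = (45 + 173) - 1*(-2927) = 218 + 2927 = 3145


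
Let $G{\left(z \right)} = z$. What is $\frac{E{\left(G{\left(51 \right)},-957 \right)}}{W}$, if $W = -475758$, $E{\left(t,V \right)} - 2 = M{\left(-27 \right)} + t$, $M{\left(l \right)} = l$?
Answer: $- \frac{13}{237879} \approx -5.465 \cdot 10^{-5}$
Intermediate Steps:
$E{\left(t,V \right)} = -25 + t$ ($E{\left(t,V \right)} = 2 + \left(-27 + t\right) = -25 + t$)
$\frac{E{\left(G{\left(51 \right)},-957 \right)}}{W} = \frac{-25 + 51}{-475758} = 26 \left(- \frac{1}{475758}\right) = - \frac{13}{237879}$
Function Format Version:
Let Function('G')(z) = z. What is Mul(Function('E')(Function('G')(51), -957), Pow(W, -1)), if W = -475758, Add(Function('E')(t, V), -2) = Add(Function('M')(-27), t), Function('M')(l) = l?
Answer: Rational(-13, 237879) ≈ -5.4650e-5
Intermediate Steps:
Function('E')(t, V) = Add(-25, t) (Function('E')(t, V) = Add(2, Add(-27, t)) = Add(-25, t))
Mul(Function('E')(Function('G')(51), -957), Pow(W, -1)) = Mul(Add(-25, 51), Pow(-475758, -1)) = Mul(26, Rational(-1, 475758)) = Rational(-13, 237879)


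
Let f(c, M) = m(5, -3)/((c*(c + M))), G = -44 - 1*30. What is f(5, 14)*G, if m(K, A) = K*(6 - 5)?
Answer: -74/19 ≈ -3.8947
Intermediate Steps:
m(K, A) = K (m(K, A) = K*1 = K)
G = -74 (G = -44 - 30 = -74)
f(c, M) = 5/(c*(M + c)) (f(c, M) = 5/((c*(c + M))) = 5/((c*(M + c))) = 5*(1/(c*(M + c))) = 5/(c*(M + c)))
f(5, 14)*G = (5/(5*(14 + 5)))*(-74) = (5*(1/5)/19)*(-74) = (5*(1/5)*(1/19))*(-74) = (1/19)*(-74) = -74/19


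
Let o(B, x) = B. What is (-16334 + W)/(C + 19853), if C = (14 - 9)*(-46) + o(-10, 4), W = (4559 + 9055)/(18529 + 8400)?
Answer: -439844672/528158477 ≈ -0.83279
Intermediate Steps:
W = 13614/26929 ≈ 0.50555
C = -240 (C = (14 - 9)*(-46) - 10 = 5*(-46) - 10 = -230 - 10 = -240)
(-16334 + W)/(C + 19853) = (-16334 + 13614/26929)/(-240 + 19853) = -439844672/26929/19613 = -439844672/26929*1/19613 = -439844672/528158477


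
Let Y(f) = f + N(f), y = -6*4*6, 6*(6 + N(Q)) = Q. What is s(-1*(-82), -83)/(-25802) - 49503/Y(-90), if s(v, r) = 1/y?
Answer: 61309267525/137473056 ≈ 445.97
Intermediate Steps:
N(Q) = -6 + Q/6
y = -144 (y = -24*6 = -144)
s(v, r) = -1/144 (s(v, r) = 1/(-144) = -1/144)
Y(f) = -6 + 7*f/6 (Y(f) = f + (-6 + f/6) = -6 + 7*f/6)
s(-1*(-82), -83)/(-25802) - 49503/Y(-90) = -1/144/(-25802) - 49503/(-6 + (7/6)*(-90)) = -1/144*(-1/25802) - 49503/(-6 - 105) = 1/3715488 - 49503/(-111) = 1/3715488 - 49503*(-1/111) = 1/3715488 + 16501/37 = 61309267525/137473056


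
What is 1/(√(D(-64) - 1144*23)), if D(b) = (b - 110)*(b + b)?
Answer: -I*√1010/2020 ≈ -0.015733*I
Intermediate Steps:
D(b) = 2*b*(-110 + b) (D(b) = (-110 + b)*(2*b) = 2*b*(-110 + b))
1/(√(D(-64) - 1144*23)) = 1/(√(2*(-64)*(-110 - 64) - 1144*23)) = 1/(√(2*(-64)*(-174) - 26312)) = 1/(√(22272 - 26312)) = 1/(√(-4040)) = 1/(2*I*√1010) = -I*√1010/2020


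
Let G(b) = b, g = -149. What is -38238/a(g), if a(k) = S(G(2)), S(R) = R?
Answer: -19119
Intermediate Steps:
a(k) = 2
-38238/a(g) = -38238/2 = -38238*1/2 = -19119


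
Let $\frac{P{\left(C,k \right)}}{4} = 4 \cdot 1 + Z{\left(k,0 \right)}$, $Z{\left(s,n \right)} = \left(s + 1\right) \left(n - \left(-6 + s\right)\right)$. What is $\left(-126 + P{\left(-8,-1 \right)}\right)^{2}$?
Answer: $12100$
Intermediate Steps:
$Z{\left(s,n \right)} = \left(1 + s\right) \left(6 + n - s\right)$
$P{\left(C,k \right)} = 40 - 4 k^{2} + 20 k$ ($P{\left(C,k \right)} = 4 \left(4 \cdot 1 + \left(6 + 0 - k^{2} + 5 k + 0 k\right)\right) = 4 \left(4 + \left(6 + 0 - k^{2} + 5 k + 0\right)\right) = 4 \left(4 + \left(6 - k^{2} + 5 k\right)\right) = 4 \left(10 - k^{2} + 5 k\right) = 40 - 4 k^{2} + 20 k$)
$\left(-126 + P{\left(-8,-1 \right)}\right)^{2} = \left(-126 + \left(40 - 4 \left(-1\right)^{2} + 20 \left(-1\right)\right)\right)^{2} = \left(-126 - -16\right)^{2} = \left(-126 + 16\right)^{2} = \left(-110\right)^{2} = 12100$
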